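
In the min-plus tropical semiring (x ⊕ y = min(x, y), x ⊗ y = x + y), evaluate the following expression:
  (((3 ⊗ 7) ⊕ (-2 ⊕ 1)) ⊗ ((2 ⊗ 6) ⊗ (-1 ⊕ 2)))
(((3 ⊗ 7) ⊕ (-2 ⊕ 1)) ⊗ ((2 ⊗ 6) ⊗ (-1 ⊕ 2))) = 5

Expand innermost to outermost. Recall ⊕ takes the minimum of its arguments and ⊗ takes their sum. Working out the expression (((3 ⊗ 7) ⊕ (-2 ⊕ 1)) ⊗ ((2 ⊗ 6) ⊗ (-1 ⊕ 2))) gives 5.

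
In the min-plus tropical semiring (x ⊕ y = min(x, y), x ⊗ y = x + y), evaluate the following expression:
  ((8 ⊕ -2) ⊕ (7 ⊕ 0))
((8 ⊕ -2) ⊕ (7 ⊕ 0)) = -2

Expand innermost to outermost. Recall ⊕ takes the minimum of its arguments and ⊗ takes their sum. Working out the expression ((8 ⊕ -2) ⊕ (7 ⊕ 0)) gives -2.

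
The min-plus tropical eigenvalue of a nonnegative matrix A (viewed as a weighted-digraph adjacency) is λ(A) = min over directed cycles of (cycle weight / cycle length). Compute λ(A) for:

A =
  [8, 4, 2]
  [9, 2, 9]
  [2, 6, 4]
λ(A) = 2

Enumerate directed cycles and compute their means (weight / length). Sample:
  cycle 0 → 0: weight = 8, length = 1, mean = 8/1 ≈ 8.000
  cycle 1 → 1: weight = 2, length = 1, mean = 2/1 ≈ 2.000
  cycle 2 → 2: weight = 4, length = 1, mean = 4/1 ≈ 4.000
  cycle 0 → 1 → 0: weight = 13, length = 2, mean = 13/2 ≈ 6.500
  cycle 0 → 2 → 0: weight = 4, length = 2, mean = 4/2 ≈ 2.000
  cycle 1 → 0 → 1: weight = 13, length = 2, mean = 13/2 ≈ 6.500
Minimum mean = 2.000, attained e.g. along the cycle 1 → 1 with weight 2 and length 1. So λ(A) = 2/1 = 2.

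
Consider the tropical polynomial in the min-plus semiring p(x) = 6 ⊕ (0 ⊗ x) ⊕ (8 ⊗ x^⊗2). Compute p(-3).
p(-3) = -3

A tropical monomial a ⊗ x^⊗i evaluates to a + i · x. Evaluating each term at x = -3:
  Term 0 contributes 6 + 0 · -3 = 6
  Term 1 contributes 0 + 1 · -3 = -3
  Term 2 contributes 8 + 2 · -3 = 2
p(-3) = ⊕ of these = min[6, -3, 2] = -3.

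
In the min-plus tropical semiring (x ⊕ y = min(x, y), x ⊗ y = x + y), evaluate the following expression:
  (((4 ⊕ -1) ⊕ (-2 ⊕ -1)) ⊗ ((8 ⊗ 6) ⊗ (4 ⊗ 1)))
(((4 ⊕ -1) ⊕ (-2 ⊕ -1)) ⊗ ((8 ⊗ 6) ⊗ (4 ⊗ 1))) = 17

Expand innermost to outermost. Recall ⊕ takes the minimum of its arguments and ⊗ takes their sum. Working out the expression (((4 ⊕ -1) ⊕ (-2 ⊕ -1)) ⊗ ((8 ⊗ 6) ⊗ (4 ⊗ 1))) gives 17.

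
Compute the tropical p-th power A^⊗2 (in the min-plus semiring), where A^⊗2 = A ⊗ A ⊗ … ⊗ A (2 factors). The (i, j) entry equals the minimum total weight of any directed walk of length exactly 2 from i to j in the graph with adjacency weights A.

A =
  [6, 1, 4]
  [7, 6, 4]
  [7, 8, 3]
A^⊗2 =
  [8, 7, 5]
  [11, 8, 7]
  [10, 8, 6]

Each entry (A^⊗2)_ij equals the minimum over all length-2 walks i = v_0 → v_1 → … → v_2 = j of Σ_t A[v_t][v_{t+1}]. For example, for (i, j) = (0, 2) we minimise over 3 possible intermediate vertex sequences; the minimum is 5, attained along the walk 0 → 1 → 2.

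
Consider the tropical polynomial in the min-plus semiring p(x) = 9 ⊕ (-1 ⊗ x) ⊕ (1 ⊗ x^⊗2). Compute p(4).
p(4) = 3

A tropical monomial a ⊗ x^⊗i evaluates to a + i · x. Evaluating each term at x = 4:
  Term 0 contributes 9 + 0 · 4 = 9
  Term 1 contributes -1 + 1 · 4 = 3
  Term 2 contributes 1 + 2 · 4 = 9
p(4) = ⊕ of these = min[9, 3, 9] = 3.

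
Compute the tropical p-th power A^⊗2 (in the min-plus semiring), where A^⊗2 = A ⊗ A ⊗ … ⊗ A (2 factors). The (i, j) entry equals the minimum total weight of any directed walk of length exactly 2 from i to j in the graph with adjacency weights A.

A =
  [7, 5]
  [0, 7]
A^⊗2 =
  [5, 12]
  [7, 5]

Each entry (A^⊗2)_ij equals the minimum over all length-2 walks i = v_0 → v_1 → … → v_2 = j of Σ_t A[v_t][v_{t+1}]. For example, for (i, j) = (0, 1) we minimise over 2 possible intermediate vertex sequences; the minimum is 12, attained along the walk 0 → 0 → 1.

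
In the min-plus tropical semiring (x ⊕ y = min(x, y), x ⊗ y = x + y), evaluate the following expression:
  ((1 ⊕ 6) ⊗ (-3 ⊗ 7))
((1 ⊕ 6) ⊗ (-3 ⊗ 7)) = 5

Expand innermost to outermost. Recall ⊕ takes the minimum of its arguments and ⊗ takes their sum. Working out the expression ((1 ⊕ 6) ⊗ (-3 ⊗ 7)) gives 5.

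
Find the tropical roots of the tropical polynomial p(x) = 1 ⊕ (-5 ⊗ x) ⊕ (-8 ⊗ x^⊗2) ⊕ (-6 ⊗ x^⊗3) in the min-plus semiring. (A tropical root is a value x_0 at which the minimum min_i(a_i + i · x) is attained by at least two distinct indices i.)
Roots: {-2, 3, 6}

Each tropical root is a break point of the lower envelope of the lines y = a_i + i · x (there are 4 lines, with slopes 0, 1, ..., 3). Only the lines that attain the minimum somewhere contribute to roots; other lines are dominated. Here the surviving (envelope) indices are i = 3, i = 2, i = 1, i = 0.
Intersections between consecutive envelope lines give the roots: for adjacent envelope indices i < j the intersection is x = (a_i − a_j) / (j − i). Reading off the sorted break points: {-2, 3, 6}.
Verification: at each break x_0, at least two indices attain the minimum of min_i(a_i + i · x_0).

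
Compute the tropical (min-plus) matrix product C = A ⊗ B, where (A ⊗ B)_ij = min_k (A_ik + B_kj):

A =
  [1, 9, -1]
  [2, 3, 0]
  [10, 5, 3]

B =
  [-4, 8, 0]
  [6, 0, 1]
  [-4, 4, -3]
A ⊗ B =
  [-5, 3, -4]
  [-4, 3, -3]
  [-1, 5, 0]

Apply the min-plus product entry-by-entry:
  C[0][0] = min over k of (A[0][0] + B[0][0] = 1 + -4 = -3, A[0][1] + B[1][0] = 9 + 6 = 15, A[0][2] + B[2][0] = -1 + -4 = -5) = -5 (attained at k = 2)
  C[0][1] = min over k of (A[0][0] + B[0][1] = 1 + 8 = 9, A[0][1] + B[1][1] = 9 + 0 = 9, A[0][2] + B[2][1] = -1 + 4 = 3) = 3 (attained at k = 2)
  C[0][2] = min over k of (A[0][0] + B[0][2] = 1 + 0 = 1, A[0][1] + B[1][2] = 9 + 1 = 10, A[0][2] + B[2][2] = -1 + -3 = -4) = -4 (attained at k = 2)
  C[1][0] = min over k of (A[1][0] + B[0][0] = 2 + -4 = -2, A[1][1] + B[1][0] = 3 + 6 = 9, A[1][2] + B[2][0] = 0 + -4 = -4) = -4 (attained at k = 2)
  C[1][1] = min over k of (A[1][0] + B[0][1] = 2 + 8 = 10, A[1][1] + B[1][1] = 3 + 0 = 3, A[1][2] + B[2][1] = 0 + 4 = 4) = 3 (attained at k = 1)
  C[1][2] = min over k of (A[1][0] + B[0][2] = 2 + 0 = 2, A[1][1] + B[1][2] = 3 + 1 = 4, A[1][2] + B[2][2] = 0 + -3 = -3) = -3 (attained at k = 2)
  C[2][0] = min over k of (A[2][0] + B[0][0] = 10 + -4 = 6, A[2][1] + B[1][0] = 5 + 6 = 11, A[2][2] + B[2][0] = 3 + -4 = -1) = -1 (attained at k = 2)
  C[2][1] = min over k of (A[2][0] + B[0][1] = 10 + 8 = 18, A[2][1] + B[1][1] = 5 + 0 = 5, A[2][2] + B[2][1] = 3 + 4 = 7) = 5 (attained at k = 1)
  C[2][2] = min over k of (A[2][0] + B[0][2] = 10 + 0 = 10, A[2][1] + B[1][2] = 5 + 1 = 6, A[2][2] + B[2][2] = 3 + -3 = 0) = 0 (attained at k = 2)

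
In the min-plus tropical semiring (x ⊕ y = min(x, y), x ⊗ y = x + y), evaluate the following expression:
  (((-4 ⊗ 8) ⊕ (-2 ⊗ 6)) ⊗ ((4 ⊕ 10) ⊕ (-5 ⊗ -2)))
(((-4 ⊗ 8) ⊕ (-2 ⊗ 6)) ⊗ ((4 ⊕ 10) ⊕ (-5 ⊗ -2))) = -3

Expand innermost to outermost. Recall ⊕ takes the minimum of its arguments and ⊗ takes their sum. Working out the expression (((-4 ⊗ 8) ⊕ (-2 ⊗ 6)) ⊗ ((4 ⊕ 10) ⊕ (-5 ⊗ -2))) gives -3.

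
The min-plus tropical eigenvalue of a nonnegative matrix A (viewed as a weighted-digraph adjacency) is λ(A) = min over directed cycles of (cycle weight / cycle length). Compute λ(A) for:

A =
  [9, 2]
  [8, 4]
λ(A) = 4

Enumerate directed cycles and compute their means (weight / length). Sample:
  cycle 0 → 0: weight = 9, length = 1, mean = 9/1 ≈ 9.000
  cycle 1 → 1: weight = 4, length = 1, mean = 4/1 ≈ 4.000
  cycle 0 → 1 → 0: weight = 10, length = 2, mean = 10/2 ≈ 5.000
  cycle 1 → 0 → 1: weight = 10, length = 2, mean = 10/2 ≈ 5.000
Minimum mean = 4.000, attained e.g. along the cycle 1 → 1 with weight 4 and length 1. So λ(A) = 4/1 = 4.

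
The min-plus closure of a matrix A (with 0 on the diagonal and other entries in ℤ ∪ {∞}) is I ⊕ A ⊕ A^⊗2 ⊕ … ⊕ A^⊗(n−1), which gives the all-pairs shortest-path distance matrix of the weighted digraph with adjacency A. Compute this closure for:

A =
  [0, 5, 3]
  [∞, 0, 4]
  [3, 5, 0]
Closure =
  [0, 5, 3]
  [7, 0, 4]
  [3, 5, 0]

This is the Floyd-Warshall all-pairs shortest-path computation. For each intermediate vertex k = 0, 1, …, 2, update dist[i][j] ← min(dist[i][j], dist[i][k] + dist[k][j]). The final matrix gives, for each (i, j), the minimum total weight of any directed path from i to j (possibly empty when i = j).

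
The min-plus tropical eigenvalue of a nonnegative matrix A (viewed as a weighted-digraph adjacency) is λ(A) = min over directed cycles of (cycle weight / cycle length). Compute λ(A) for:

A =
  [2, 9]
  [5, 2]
λ(A) = 2

Enumerate directed cycles and compute their means (weight / length). Sample:
  cycle 0 → 0: weight = 2, length = 1, mean = 2/1 ≈ 2.000
  cycle 1 → 1: weight = 2, length = 1, mean = 2/1 ≈ 2.000
  cycle 0 → 1 → 0: weight = 14, length = 2, mean = 14/2 ≈ 7.000
  cycle 1 → 0 → 1: weight = 14, length = 2, mean = 14/2 ≈ 7.000
Minimum mean = 2.000, attained e.g. along the cycle 0 → 0 with weight 2 and length 1. So λ(A) = 2/1 = 2.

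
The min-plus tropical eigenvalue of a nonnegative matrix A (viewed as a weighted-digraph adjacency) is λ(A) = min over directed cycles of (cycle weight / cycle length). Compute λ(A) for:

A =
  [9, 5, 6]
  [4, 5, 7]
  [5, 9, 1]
λ(A) = 1

Enumerate directed cycles and compute their means (weight / length). Sample:
  cycle 0 → 0: weight = 9, length = 1, mean = 9/1 ≈ 9.000
  cycle 1 → 1: weight = 5, length = 1, mean = 5/1 ≈ 5.000
  cycle 2 → 2: weight = 1, length = 1, mean = 1/1 ≈ 1.000
  cycle 0 → 1 → 0: weight = 9, length = 2, mean = 9/2 ≈ 4.500
  cycle 0 → 2 → 0: weight = 11, length = 2, mean = 11/2 ≈ 5.500
  cycle 1 → 0 → 1: weight = 9, length = 2, mean = 9/2 ≈ 4.500
Minimum mean = 1.000, attained e.g. along the cycle 2 → 2 with weight 1 and length 1. So λ(A) = 1/1 = 1.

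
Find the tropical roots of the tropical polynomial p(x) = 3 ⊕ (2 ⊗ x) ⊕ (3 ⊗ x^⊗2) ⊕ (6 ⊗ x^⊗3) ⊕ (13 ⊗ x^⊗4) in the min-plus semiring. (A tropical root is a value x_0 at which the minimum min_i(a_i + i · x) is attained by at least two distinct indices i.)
Roots: {-7, -3, -1, 1}

Each tropical root is a break point of the lower envelope of the lines y = a_i + i · x (there are 5 lines, with slopes 0, 1, ..., 4). Only the lines that attain the minimum somewhere contribute to roots; other lines are dominated. Here the surviving (envelope) indices are i = 4, i = 3, i = 2, i = 1, i = 0.
Intersections between consecutive envelope lines give the roots: for adjacent envelope indices i < j the intersection is x = (a_i − a_j) / (j − i). Reading off the sorted break points: {-7, -3, -1, 1}.
Verification: at each break x_0, at least two indices attain the minimum of min_i(a_i + i · x_0).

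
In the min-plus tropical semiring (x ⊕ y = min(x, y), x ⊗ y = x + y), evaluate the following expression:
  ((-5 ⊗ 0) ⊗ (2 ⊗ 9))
((-5 ⊗ 0) ⊗ (2 ⊗ 9)) = 6

Expand innermost to outermost. Recall ⊕ takes the minimum of its arguments and ⊗ takes their sum. Working out the expression ((-5 ⊗ 0) ⊗ (2 ⊗ 9)) gives 6.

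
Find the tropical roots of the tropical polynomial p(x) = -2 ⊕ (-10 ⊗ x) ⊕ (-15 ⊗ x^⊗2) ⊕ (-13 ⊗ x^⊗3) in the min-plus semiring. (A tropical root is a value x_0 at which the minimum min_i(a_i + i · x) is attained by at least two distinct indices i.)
Roots: {-2, 5, 8}

Each tropical root is a break point of the lower envelope of the lines y = a_i + i · x (there are 4 lines, with slopes 0, 1, ..., 3). Only the lines that attain the minimum somewhere contribute to roots; other lines are dominated. Here the surviving (envelope) indices are i = 3, i = 2, i = 1, i = 0.
Intersections between consecutive envelope lines give the roots: for adjacent envelope indices i < j the intersection is x = (a_i − a_j) / (j − i). Reading off the sorted break points: {-2, 5, 8}.
Verification: at each break x_0, at least two indices attain the minimum of min_i(a_i + i · x_0).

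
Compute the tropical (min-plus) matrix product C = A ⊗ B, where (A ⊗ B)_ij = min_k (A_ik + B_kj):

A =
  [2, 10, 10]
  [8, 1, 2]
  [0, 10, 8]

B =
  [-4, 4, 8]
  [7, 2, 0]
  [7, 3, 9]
A ⊗ B =
  [-2, 6, 10]
  [4, 3, 1]
  [-4, 4, 8]

Apply the min-plus product entry-by-entry:
  C[0][0] = min over k of (A[0][0] + B[0][0] = 2 + -4 = -2, A[0][1] + B[1][0] = 10 + 7 = 17, A[0][2] + B[2][0] = 10 + 7 = 17) = -2 (attained at k = 0)
  C[0][1] = min over k of (A[0][0] + B[0][1] = 2 + 4 = 6, A[0][1] + B[1][1] = 10 + 2 = 12, A[0][2] + B[2][1] = 10 + 3 = 13) = 6 (attained at k = 0)
  C[0][2] = min over k of (A[0][0] + B[0][2] = 2 + 8 = 10, A[0][1] + B[1][2] = 10 + 0 = 10, A[0][2] + B[2][2] = 10 + 9 = 19) = 10 (attained at k = 0)
  C[1][0] = min over k of (A[1][0] + B[0][0] = 8 + -4 = 4, A[1][1] + B[1][0] = 1 + 7 = 8, A[1][2] + B[2][0] = 2 + 7 = 9) = 4 (attained at k = 0)
  C[1][1] = min over k of (A[1][0] + B[0][1] = 8 + 4 = 12, A[1][1] + B[1][1] = 1 + 2 = 3, A[1][2] + B[2][1] = 2 + 3 = 5) = 3 (attained at k = 1)
  C[1][2] = min over k of (A[1][0] + B[0][2] = 8 + 8 = 16, A[1][1] + B[1][2] = 1 + 0 = 1, A[1][2] + B[2][2] = 2 + 9 = 11) = 1 (attained at k = 1)
  C[2][0] = min over k of (A[2][0] + B[0][0] = 0 + -4 = -4, A[2][1] + B[1][0] = 10 + 7 = 17, A[2][2] + B[2][0] = 8 + 7 = 15) = -4 (attained at k = 0)
  C[2][1] = min over k of (A[2][0] + B[0][1] = 0 + 4 = 4, A[2][1] + B[1][1] = 10 + 2 = 12, A[2][2] + B[2][1] = 8 + 3 = 11) = 4 (attained at k = 0)
  C[2][2] = min over k of (A[2][0] + B[0][2] = 0 + 8 = 8, A[2][1] + B[1][2] = 10 + 0 = 10, A[2][2] + B[2][2] = 8 + 9 = 17) = 8 (attained at k = 0)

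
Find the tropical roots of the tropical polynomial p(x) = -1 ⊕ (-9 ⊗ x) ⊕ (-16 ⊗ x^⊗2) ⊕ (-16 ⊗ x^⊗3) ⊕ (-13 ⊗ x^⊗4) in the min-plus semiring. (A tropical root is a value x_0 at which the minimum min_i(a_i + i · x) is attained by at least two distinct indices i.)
Roots: {-3, 0, 7, 8}

Each tropical root is a break point of the lower envelope of the lines y = a_i + i · x (there are 5 lines, with slopes 0, 1, ..., 4). Only the lines that attain the minimum somewhere contribute to roots; other lines are dominated. Here the surviving (envelope) indices are i = 4, i = 3, i = 2, i = 1, i = 0.
Intersections between consecutive envelope lines give the roots: for adjacent envelope indices i < j the intersection is x = (a_i − a_j) / (j − i). Reading off the sorted break points: {-3, 0, 7, 8}.
Verification: at each break x_0, at least two indices attain the minimum of min_i(a_i + i · x_0).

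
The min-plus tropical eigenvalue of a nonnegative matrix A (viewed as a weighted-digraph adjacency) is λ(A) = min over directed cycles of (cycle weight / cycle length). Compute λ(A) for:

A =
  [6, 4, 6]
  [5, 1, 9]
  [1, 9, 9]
λ(A) = 1

Enumerate directed cycles and compute their means (weight / length). Sample:
  cycle 0 → 0: weight = 6, length = 1, mean = 6/1 ≈ 6.000
  cycle 1 → 1: weight = 1, length = 1, mean = 1/1 ≈ 1.000
  cycle 2 → 2: weight = 9, length = 1, mean = 9/1 ≈ 9.000
  cycle 0 → 1 → 0: weight = 9, length = 2, mean = 9/2 ≈ 4.500
  cycle 0 → 2 → 0: weight = 7, length = 2, mean = 7/2 ≈ 3.500
  cycle 1 → 0 → 1: weight = 9, length = 2, mean = 9/2 ≈ 4.500
Minimum mean = 1.000, attained e.g. along the cycle 1 → 1 with weight 1 and length 1. So λ(A) = 1/1 = 1.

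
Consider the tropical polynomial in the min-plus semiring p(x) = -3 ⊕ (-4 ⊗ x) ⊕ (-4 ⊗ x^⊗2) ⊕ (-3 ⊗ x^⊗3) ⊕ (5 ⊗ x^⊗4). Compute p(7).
p(7) = -3

A tropical monomial a ⊗ x^⊗i evaluates to a + i · x. Evaluating each term at x = 7:
  Term 0 contributes -3 + 0 · 7 = -3
  Term 1 contributes -4 + 1 · 7 = 3
  Term 2 contributes -4 + 2 · 7 = 10
  Term 3 contributes -3 + 3 · 7 = 18
  Term 4 contributes 5 + 4 · 7 = 33
p(7) = ⊕ of these = min[-3, 3, 10, 18, 33] = -3.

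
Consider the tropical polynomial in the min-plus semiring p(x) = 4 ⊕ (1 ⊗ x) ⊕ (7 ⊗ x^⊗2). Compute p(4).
p(4) = 4

A tropical monomial a ⊗ x^⊗i evaluates to a + i · x. Evaluating each term at x = 4:
  Term 0 contributes 4 + 0 · 4 = 4
  Term 1 contributes 1 + 1 · 4 = 5
  Term 2 contributes 7 + 2 · 4 = 15
p(4) = ⊕ of these = min[4, 5, 15] = 4.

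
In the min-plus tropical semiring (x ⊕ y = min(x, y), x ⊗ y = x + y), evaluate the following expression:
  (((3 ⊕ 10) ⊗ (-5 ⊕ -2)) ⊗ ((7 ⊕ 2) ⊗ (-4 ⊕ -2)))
(((3 ⊕ 10) ⊗ (-5 ⊕ -2)) ⊗ ((7 ⊕ 2) ⊗ (-4 ⊕ -2))) = -4

Expand innermost to outermost. Recall ⊕ takes the minimum of its arguments and ⊗ takes their sum. Working out the expression (((3 ⊕ 10) ⊗ (-5 ⊕ -2)) ⊗ ((7 ⊕ 2) ⊗ (-4 ⊕ -2))) gives -4.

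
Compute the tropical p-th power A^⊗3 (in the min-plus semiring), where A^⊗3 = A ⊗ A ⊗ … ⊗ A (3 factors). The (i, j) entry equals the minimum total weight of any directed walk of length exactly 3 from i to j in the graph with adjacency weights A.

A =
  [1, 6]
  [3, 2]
A^⊗3 =
  [3, 8]
  [5, 6]

Each entry (A^⊗3)_ij equals the minimum over all length-3 walks i = v_0 → v_1 → … → v_3 = j of Σ_t A[v_t][v_{t+1}]. For example, for (i, j) = (0, 1) we minimise over 4 possible intermediate vertex sequences; the minimum is 8, attained along the walk 0 → 0 → 0 → 1.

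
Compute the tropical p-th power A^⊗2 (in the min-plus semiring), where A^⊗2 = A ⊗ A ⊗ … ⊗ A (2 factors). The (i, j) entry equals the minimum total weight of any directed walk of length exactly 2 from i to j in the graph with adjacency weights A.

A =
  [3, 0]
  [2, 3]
A^⊗2 =
  [2, 3]
  [5, 2]

Each entry (A^⊗2)_ij equals the minimum over all length-2 walks i = v_0 → v_1 → … → v_2 = j of Σ_t A[v_t][v_{t+1}]. For example, for (i, j) = (0, 1) we minimise over 2 possible intermediate vertex sequences; the minimum is 3, attained along the walk 0 → 0 → 1.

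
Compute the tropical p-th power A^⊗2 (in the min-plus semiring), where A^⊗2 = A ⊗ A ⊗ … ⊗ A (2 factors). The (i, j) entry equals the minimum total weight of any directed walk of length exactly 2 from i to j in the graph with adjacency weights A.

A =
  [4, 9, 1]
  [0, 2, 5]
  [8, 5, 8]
A^⊗2 =
  [8, 6, 5]
  [2, 4, 1]
  [5, 7, 9]

Each entry (A^⊗2)_ij equals the minimum over all length-2 walks i = v_0 → v_1 → … → v_2 = j of Σ_t A[v_t][v_{t+1}]. For example, for (i, j) = (0, 2) we minimise over 3 possible intermediate vertex sequences; the minimum is 5, attained along the walk 0 → 0 → 2.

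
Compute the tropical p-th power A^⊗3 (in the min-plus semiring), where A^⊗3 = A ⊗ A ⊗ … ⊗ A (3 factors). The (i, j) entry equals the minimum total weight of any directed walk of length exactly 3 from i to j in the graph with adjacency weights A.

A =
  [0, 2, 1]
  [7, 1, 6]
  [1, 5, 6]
A^⊗3 =
  [0, 2, 1]
  [7, 3, 8]
  [1, 3, 2]

Each entry (A^⊗3)_ij equals the minimum over all length-3 walks i = v_0 → v_1 → … → v_3 = j of Σ_t A[v_t][v_{t+1}]. For example, for (i, j) = (0, 2) we minimise over 9 possible intermediate vertex sequences; the minimum is 1, attained along the walk 0 → 0 → 0 → 2.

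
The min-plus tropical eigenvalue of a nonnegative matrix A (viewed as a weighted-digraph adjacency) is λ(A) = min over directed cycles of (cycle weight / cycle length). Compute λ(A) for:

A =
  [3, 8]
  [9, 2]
λ(A) = 2

Enumerate directed cycles and compute their means (weight / length). Sample:
  cycle 0 → 0: weight = 3, length = 1, mean = 3/1 ≈ 3.000
  cycle 1 → 1: weight = 2, length = 1, mean = 2/1 ≈ 2.000
  cycle 0 → 1 → 0: weight = 17, length = 2, mean = 17/2 ≈ 8.500
  cycle 1 → 0 → 1: weight = 17, length = 2, mean = 17/2 ≈ 8.500
Minimum mean = 2.000, attained e.g. along the cycle 1 → 1 with weight 2 and length 1. So λ(A) = 2/1 = 2.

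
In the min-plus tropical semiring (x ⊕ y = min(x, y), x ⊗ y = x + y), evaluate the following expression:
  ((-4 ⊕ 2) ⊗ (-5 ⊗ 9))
((-4 ⊕ 2) ⊗ (-5 ⊗ 9)) = 0

Expand innermost to outermost. Recall ⊕ takes the minimum of its arguments and ⊗ takes their sum. Working out the expression ((-4 ⊕ 2) ⊗ (-5 ⊗ 9)) gives 0.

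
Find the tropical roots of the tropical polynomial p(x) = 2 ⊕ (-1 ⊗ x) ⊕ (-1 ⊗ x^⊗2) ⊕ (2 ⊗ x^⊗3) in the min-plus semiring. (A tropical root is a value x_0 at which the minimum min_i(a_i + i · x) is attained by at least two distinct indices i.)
Roots: {-3, 0, 3}

Each tropical root is a break point of the lower envelope of the lines y = a_i + i · x (there are 4 lines, with slopes 0, 1, ..., 3). Only the lines that attain the minimum somewhere contribute to roots; other lines are dominated. Here the surviving (envelope) indices are i = 3, i = 2, i = 1, i = 0.
Intersections between consecutive envelope lines give the roots: for adjacent envelope indices i < j the intersection is x = (a_i − a_j) / (j − i). Reading off the sorted break points: {-3, 0, 3}.
Verification: at each break x_0, at least two indices attain the minimum of min_i(a_i + i · x_0).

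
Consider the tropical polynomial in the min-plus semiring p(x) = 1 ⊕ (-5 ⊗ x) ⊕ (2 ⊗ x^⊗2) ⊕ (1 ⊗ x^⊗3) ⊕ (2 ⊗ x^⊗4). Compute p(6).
p(6) = 1

A tropical monomial a ⊗ x^⊗i evaluates to a + i · x. Evaluating each term at x = 6:
  Term 0 contributes 1 + 0 · 6 = 1
  Term 1 contributes -5 + 1 · 6 = 1
  Term 2 contributes 2 + 2 · 6 = 14
  Term 3 contributes 1 + 3 · 6 = 19
  Term 4 contributes 2 + 4 · 6 = 26
p(6) = ⊕ of these = min[1, 1, 14, 19, 26] = 1.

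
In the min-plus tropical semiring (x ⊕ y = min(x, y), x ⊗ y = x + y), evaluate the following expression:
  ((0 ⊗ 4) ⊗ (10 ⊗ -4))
((0 ⊗ 4) ⊗ (10 ⊗ -4)) = 10

Expand innermost to outermost. Recall ⊕ takes the minimum of its arguments and ⊗ takes their sum. Working out the expression ((0 ⊗ 4) ⊗ (10 ⊗ -4)) gives 10.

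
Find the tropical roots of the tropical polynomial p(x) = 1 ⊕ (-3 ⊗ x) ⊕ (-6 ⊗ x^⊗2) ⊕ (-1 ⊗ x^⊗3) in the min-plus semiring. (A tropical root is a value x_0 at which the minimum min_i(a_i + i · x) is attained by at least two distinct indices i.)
Roots: {-5, 3, 4}

Each tropical root is a break point of the lower envelope of the lines y = a_i + i · x (there are 4 lines, with slopes 0, 1, ..., 3). Only the lines that attain the minimum somewhere contribute to roots; other lines are dominated. Here the surviving (envelope) indices are i = 3, i = 2, i = 1, i = 0.
Intersections between consecutive envelope lines give the roots: for adjacent envelope indices i < j the intersection is x = (a_i − a_j) / (j − i). Reading off the sorted break points: {-5, 3, 4}.
Verification: at each break x_0, at least two indices attain the minimum of min_i(a_i + i · x_0).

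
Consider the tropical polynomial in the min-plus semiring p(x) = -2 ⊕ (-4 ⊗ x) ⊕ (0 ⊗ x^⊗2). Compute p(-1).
p(-1) = -5

A tropical monomial a ⊗ x^⊗i evaluates to a + i · x. Evaluating each term at x = -1:
  Term 0 contributes -2 + 0 · -1 = -2
  Term 1 contributes -4 + 1 · -1 = -5
  Term 2 contributes 0 + 2 · -1 = -2
p(-1) = ⊕ of these = min[-2, -5, -2] = -5.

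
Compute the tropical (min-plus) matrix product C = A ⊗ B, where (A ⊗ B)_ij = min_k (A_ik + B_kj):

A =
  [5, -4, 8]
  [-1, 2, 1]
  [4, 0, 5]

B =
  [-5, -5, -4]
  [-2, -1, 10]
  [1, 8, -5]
A ⊗ B =
  [-6, -5, 1]
  [-6, -6, -5]
  [-2, -1, 0]

Apply the min-plus product entry-by-entry:
  C[0][0] = min over k of (A[0][0] + B[0][0] = 5 + -5 = 0, A[0][1] + B[1][0] = -4 + -2 = -6, A[0][2] + B[2][0] = 8 + 1 = 9) = -6 (attained at k = 1)
  C[0][1] = min over k of (A[0][0] + B[0][1] = 5 + -5 = 0, A[0][1] + B[1][1] = -4 + -1 = -5, A[0][2] + B[2][1] = 8 + 8 = 16) = -5 (attained at k = 1)
  C[0][2] = min over k of (A[0][0] + B[0][2] = 5 + -4 = 1, A[0][1] + B[1][2] = -4 + 10 = 6, A[0][2] + B[2][2] = 8 + -5 = 3) = 1 (attained at k = 0)
  C[1][0] = min over k of (A[1][0] + B[0][0] = -1 + -5 = -6, A[1][1] + B[1][0] = 2 + -2 = 0, A[1][2] + B[2][0] = 1 + 1 = 2) = -6 (attained at k = 0)
  C[1][1] = min over k of (A[1][0] + B[0][1] = -1 + -5 = -6, A[1][1] + B[1][1] = 2 + -1 = 1, A[1][2] + B[2][1] = 1 + 8 = 9) = -6 (attained at k = 0)
  C[1][2] = min over k of (A[1][0] + B[0][2] = -1 + -4 = -5, A[1][1] + B[1][2] = 2 + 10 = 12, A[1][2] + B[2][2] = 1 + -5 = -4) = -5 (attained at k = 0)
  C[2][0] = min over k of (A[2][0] + B[0][0] = 4 + -5 = -1, A[2][1] + B[1][0] = 0 + -2 = -2, A[2][2] + B[2][0] = 5 + 1 = 6) = -2 (attained at k = 1)
  C[2][1] = min over k of (A[2][0] + B[0][1] = 4 + -5 = -1, A[2][1] + B[1][1] = 0 + -1 = -1, A[2][2] + B[2][1] = 5 + 8 = 13) = -1 (attained at k = 0)
  C[2][2] = min over k of (A[2][0] + B[0][2] = 4 + -4 = 0, A[2][1] + B[1][2] = 0 + 10 = 10, A[2][2] + B[2][2] = 5 + -5 = 0) = 0 (attained at k = 0)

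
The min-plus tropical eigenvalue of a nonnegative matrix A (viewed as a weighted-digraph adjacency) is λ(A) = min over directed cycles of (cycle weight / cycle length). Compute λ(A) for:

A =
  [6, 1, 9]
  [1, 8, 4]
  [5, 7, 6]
λ(A) = 1

Enumerate directed cycles and compute their means (weight / length). Sample:
  cycle 0 → 0: weight = 6, length = 1, mean = 6/1 ≈ 6.000
  cycle 1 → 1: weight = 8, length = 1, mean = 8/1 ≈ 8.000
  cycle 2 → 2: weight = 6, length = 1, mean = 6/1 ≈ 6.000
  cycle 0 → 1 → 0: weight = 2, length = 2, mean = 2/2 ≈ 1.000
  cycle 0 → 2 → 0: weight = 14, length = 2, mean = 14/2 ≈ 7.000
  cycle 1 → 0 → 1: weight = 2, length = 2, mean = 2/2 ≈ 1.000
Minimum mean = 1.000, attained e.g. along the cycle 0 → 1 → 0 with weight 2 and length 2. So λ(A) = 2/2 = 1.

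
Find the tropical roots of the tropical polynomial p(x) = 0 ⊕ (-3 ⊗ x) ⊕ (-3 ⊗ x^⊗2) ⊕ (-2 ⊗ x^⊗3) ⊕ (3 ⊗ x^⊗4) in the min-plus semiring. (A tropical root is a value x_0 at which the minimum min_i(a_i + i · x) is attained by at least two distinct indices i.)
Roots: {-5, -1, 0, 3}

Each tropical root is a break point of the lower envelope of the lines y = a_i + i · x (there are 5 lines, with slopes 0, 1, ..., 4). Only the lines that attain the minimum somewhere contribute to roots; other lines are dominated. Here the surviving (envelope) indices are i = 4, i = 3, i = 2, i = 1, i = 0.
Intersections between consecutive envelope lines give the roots: for adjacent envelope indices i < j the intersection is x = (a_i − a_j) / (j − i). Reading off the sorted break points: {-5, -1, 0, 3}.
Verification: at each break x_0, at least two indices attain the minimum of min_i(a_i + i · x_0).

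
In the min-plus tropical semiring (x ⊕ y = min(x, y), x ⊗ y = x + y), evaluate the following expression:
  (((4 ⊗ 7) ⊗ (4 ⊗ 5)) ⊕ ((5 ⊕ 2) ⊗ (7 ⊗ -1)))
(((4 ⊗ 7) ⊗ (4 ⊗ 5)) ⊕ ((5 ⊕ 2) ⊗ (7 ⊗ -1))) = 8

Expand innermost to outermost. Recall ⊕ takes the minimum of its arguments and ⊗ takes their sum. Working out the expression (((4 ⊗ 7) ⊗ (4 ⊗ 5)) ⊕ ((5 ⊕ 2) ⊗ (7 ⊗ -1))) gives 8.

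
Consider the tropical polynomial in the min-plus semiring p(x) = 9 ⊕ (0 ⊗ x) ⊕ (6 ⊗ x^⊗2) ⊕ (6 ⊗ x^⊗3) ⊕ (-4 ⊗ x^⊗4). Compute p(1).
p(1) = 0

A tropical monomial a ⊗ x^⊗i evaluates to a + i · x. Evaluating each term at x = 1:
  Term 0 contributes 9 + 0 · 1 = 9
  Term 1 contributes 0 + 1 · 1 = 1
  Term 2 contributes 6 + 2 · 1 = 8
  Term 3 contributes 6 + 3 · 1 = 9
  Term 4 contributes -4 + 4 · 1 = 0
p(1) = ⊕ of these = min[9, 1, 8, 9, 0] = 0.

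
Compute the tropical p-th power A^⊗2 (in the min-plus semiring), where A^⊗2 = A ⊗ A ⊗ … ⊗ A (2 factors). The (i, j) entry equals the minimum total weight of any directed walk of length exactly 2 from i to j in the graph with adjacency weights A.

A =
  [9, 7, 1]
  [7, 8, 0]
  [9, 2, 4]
A^⊗2 =
  [10, 3, 5]
  [9, 2, 4]
  [9, 6, 2]

Each entry (A^⊗2)_ij equals the minimum over all length-2 walks i = v_0 → v_1 → … → v_2 = j of Σ_t A[v_t][v_{t+1}]. For example, for (i, j) = (0, 2) we minimise over 3 possible intermediate vertex sequences; the minimum is 5, attained along the walk 0 → 2 → 2.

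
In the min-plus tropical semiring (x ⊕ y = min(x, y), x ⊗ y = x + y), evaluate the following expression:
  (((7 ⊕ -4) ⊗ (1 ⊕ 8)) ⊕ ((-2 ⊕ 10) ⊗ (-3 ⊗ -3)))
(((7 ⊕ -4) ⊗ (1 ⊕ 8)) ⊕ ((-2 ⊕ 10) ⊗ (-3 ⊗ -3))) = -8

Expand innermost to outermost. Recall ⊕ takes the minimum of its arguments and ⊗ takes their sum. Working out the expression (((7 ⊕ -4) ⊗ (1 ⊕ 8)) ⊕ ((-2 ⊕ 10) ⊗ (-3 ⊗ -3))) gives -8.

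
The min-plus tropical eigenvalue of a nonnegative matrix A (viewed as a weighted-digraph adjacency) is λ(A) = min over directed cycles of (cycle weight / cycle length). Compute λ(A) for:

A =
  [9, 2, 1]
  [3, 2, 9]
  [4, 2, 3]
λ(A) = 2

Enumerate directed cycles and compute their means (weight / length). Sample:
  cycle 0 → 0: weight = 9, length = 1, mean = 9/1 ≈ 9.000
  cycle 1 → 1: weight = 2, length = 1, mean = 2/1 ≈ 2.000
  cycle 2 → 2: weight = 3, length = 1, mean = 3/1 ≈ 3.000
  cycle 0 → 1 → 0: weight = 5, length = 2, mean = 5/2 ≈ 2.500
  cycle 0 → 2 → 0: weight = 5, length = 2, mean = 5/2 ≈ 2.500
  cycle 1 → 0 → 1: weight = 5, length = 2, mean = 5/2 ≈ 2.500
Minimum mean = 2.000, attained e.g. along the cycle 1 → 1 with weight 2 and length 1. So λ(A) = 2/1 = 2.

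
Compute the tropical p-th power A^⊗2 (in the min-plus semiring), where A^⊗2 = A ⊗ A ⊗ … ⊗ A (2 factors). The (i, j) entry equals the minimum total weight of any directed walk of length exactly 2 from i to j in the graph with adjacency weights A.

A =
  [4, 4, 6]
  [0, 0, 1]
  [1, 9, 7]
A^⊗2 =
  [4, 4, 5]
  [0, 0, 1]
  [5, 5, 7]

Each entry (A^⊗2)_ij equals the minimum over all length-2 walks i = v_0 → v_1 → … → v_2 = j of Σ_t A[v_t][v_{t+1}]. For example, for (i, j) = (0, 2) we minimise over 3 possible intermediate vertex sequences; the minimum is 5, attained along the walk 0 → 1 → 2.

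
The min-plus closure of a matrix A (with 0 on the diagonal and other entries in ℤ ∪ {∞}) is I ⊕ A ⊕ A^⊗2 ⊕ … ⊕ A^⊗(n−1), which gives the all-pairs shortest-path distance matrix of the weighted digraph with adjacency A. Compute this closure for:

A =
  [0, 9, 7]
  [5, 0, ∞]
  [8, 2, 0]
Closure =
  [0, 9, 7]
  [5, 0, 12]
  [7, 2, 0]

This is the Floyd-Warshall all-pairs shortest-path computation. For each intermediate vertex k = 0, 1, …, 2, update dist[i][j] ← min(dist[i][j], dist[i][k] + dist[k][j]). The final matrix gives, for each (i, j), the minimum total weight of any directed path from i to j (possibly empty when i = j).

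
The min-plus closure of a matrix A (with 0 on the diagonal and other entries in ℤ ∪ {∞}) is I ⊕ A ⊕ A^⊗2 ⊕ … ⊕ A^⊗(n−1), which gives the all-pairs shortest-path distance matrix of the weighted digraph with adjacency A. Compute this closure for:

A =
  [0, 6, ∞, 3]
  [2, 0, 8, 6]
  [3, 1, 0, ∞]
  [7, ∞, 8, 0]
Closure =
  [0, 6, 11, 3]
  [2, 0, 8, 5]
  [3, 1, 0, 6]
  [7, 9, 8, 0]

This is the Floyd-Warshall all-pairs shortest-path computation. For each intermediate vertex k = 0, 1, …, 3, update dist[i][j] ← min(dist[i][j], dist[i][k] + dist[k][j]). The final matrix gives, for each (i, j), the minimum total weight of any directed path from i to j (possibly empty when i = j).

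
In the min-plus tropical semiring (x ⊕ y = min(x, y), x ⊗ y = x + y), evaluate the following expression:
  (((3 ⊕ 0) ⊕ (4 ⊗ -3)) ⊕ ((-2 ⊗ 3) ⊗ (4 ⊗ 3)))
(((3 ⊕ 0) ⊕ (4 ⊗ -3)) ⊕ ((-2 ⊗ 3) ⊗ (4 ⊗ 3))) = 0

Expand innermost to outermost. Recall ⊕ takes the minimum of its arguments and ⊗ takes their sum. Working out the expression (((3 ⊕ 0) ⊕ (4 ⊗ -3)) ⊕ ((-2 ⊗ 3) ⊗ (4 ⊗ 3))) gives 0.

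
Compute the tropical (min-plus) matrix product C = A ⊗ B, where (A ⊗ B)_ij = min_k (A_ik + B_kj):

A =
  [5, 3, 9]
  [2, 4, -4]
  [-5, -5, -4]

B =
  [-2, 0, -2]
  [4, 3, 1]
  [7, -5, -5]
A ⊗ B =
  [3, 4, 3]
  [0, -9, -9]
  [-7, -9, -9]

Apply the min-plus product entry-by-entry:
  C[0][0] = min over k of (A[0][0] + B[0][0] = 5 + -2 = 3, A[0][1] + B[1][0] = 3 + 4 = 7, A[0][2] + B[2][0] = 9 + 7 = 16) = 3 (attained at k = 0)
  C[0][1] = min over k of (A[0][0] + B[0][1] = 5 + 0 = 5, A[0][1] + B[1][1] = 3 + 3 = 6, A[0][2] + B[2][1] = 9 + -5 = 4) = 4 (attained at k = 2)
  C[0][2] = min over k of (A[0][0] + B[0][2] = 5 + -2 = 3, A[0][1] + B[1][2] = 3 + 1 = 4, A[0][2] + B[2][2] = 9 + -5 = 4) = 3 (attained at k = 0)
  C[1][0] = min over k of (A[1][0] + B[0][0] = 2 + -2 = 0, A[1][1] + B[1][0] = 4 + 4 = 8, A[1][2] + B[2][0] = -4 + 7 = 3) = 0 (attained at k = 0)
  C[1][1] = min over k of (A[1][0] + B[0][1] = 2 + 0 = 2, A[1][1] + B[1][1] = 4 + 3 = 7, A[1][2] + B[2][1] = -4 + -5 = -9) = -9 (attained at k = 2)
  C[1][2] = min over k of (A[1][0] + B[0][2] = 2 + -2 = 0, A[1][1] + B[1][2] = 4 + 1 = 5, A[1][2] + B[2][2] = -4 + -5 = -9) = -9 (attained at k = 2)
  C[2][0] = min over k of (A[2][0] + B[0][0] = -5 + -2 = -7, A[2][1] + B[1][0] = -5 + 4 = -1, A[2][2] + B[2][0] = -4 + 7 = 3) = -7 (attained at k = 0)
  C[2][1] = min over k of (A[2][0] + B[0][1] = -5 + 0 = -5, A[2][1] + B[1][1] = -5 + 3 = -2, A[2][2] + B[2][1] = -4 + -5 = -9) = -9 (attained at k = 2)
  C[2][2] = min over k of (A[2][0] + B[0][2] = -5 + -2 = -7, A[2][1] + B[1][2] = -5 + 1 = -4, A[2][2] + B[2][2] = -4 + -5 = -9) = -9 (attained at k = 2)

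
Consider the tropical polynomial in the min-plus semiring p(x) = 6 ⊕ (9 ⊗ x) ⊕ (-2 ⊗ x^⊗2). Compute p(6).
p(6) = 6

A tropical monomial a ⊗ x^⊗i evaluates to a + i · x. Evaluating each term at x = 6:
  Term 0 contributes 6 + 0 · 6 = 6
  Term 1 contributes 9 + 1 · 6 = 15
  Term 2 contributes -2 + 2 · 6 = 10
p(6) = ⊕ of these = min[6, 15, 10] = 6.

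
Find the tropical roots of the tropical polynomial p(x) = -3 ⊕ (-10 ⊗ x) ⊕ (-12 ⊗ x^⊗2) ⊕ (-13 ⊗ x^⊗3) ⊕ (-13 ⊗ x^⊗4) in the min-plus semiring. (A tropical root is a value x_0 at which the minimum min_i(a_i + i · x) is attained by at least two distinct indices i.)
Roots: {0, 1, 2, 7}

Each tropical root is a break point of the lower envelope of the lines y = a_i + i · x (there are 5 lines, with slopes 0, 1, ..., 4). Only the lines that attain the minimum somewhere contribute to roots; other lines are dominated. Here the surviving (envelope) indices are i = 4, i = 3, i = 2, i = 1, i = 0.
Intersections between consecutive envelope lines give the roots: for adjacent envelope indices i < j the intersection is x = (a_i − a_j) / (j − i). Reading off the sorted break points: {0, 1, 2, 7}.
Verification: at each break x_0, at least two indices attain the minimum of min_i(a_i + i · x_0).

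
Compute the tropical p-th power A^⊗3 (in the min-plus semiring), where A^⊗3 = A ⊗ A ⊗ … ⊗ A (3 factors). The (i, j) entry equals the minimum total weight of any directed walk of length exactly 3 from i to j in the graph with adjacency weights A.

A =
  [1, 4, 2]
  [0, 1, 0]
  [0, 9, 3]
A^⊗3 =
  [3, 6, 4]
  [1, 3, 2]
  [2, 5, 3]

Each entry (A^⊗3)_ij equals the minimum over all length-3 walks i = v_0 → v_1 → … → v_3 = j of Σ_t A[v_t][v_{t+1}]. For example, for (i, j) = (0, 2) we minimise over 9 possible intermediate vertex sequences; the minimum is 4, attained along the walk 0 → 0 → 0 → 2.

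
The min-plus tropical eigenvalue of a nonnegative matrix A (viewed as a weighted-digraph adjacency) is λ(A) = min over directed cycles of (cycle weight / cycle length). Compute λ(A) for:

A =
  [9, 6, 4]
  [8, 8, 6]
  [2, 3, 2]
λ(A) = 2

Enumerate directed cycles and compute their means (weight / length). Sample:
  cycle 0 → 0: weight = 9, length = 1, mean = 9/1 ≈ 9.000
  cycle 1 → 1: weight = 8, length = 1, mean = 8/1 ≈ 8.000
  cycle 2 → 2: weight = 2, length = 1, mean = 2/1 ≈ 2.000
  cycle 0 → 1 → 0: weight = 14, length = 2, mean = 14/2 ≈ 7.000
  cycle 0 → 2 → 0: weight = 6, length = 2, mean = 6/2 ≈ 3.000
  cycle 1 → 0 → 1: weight = 14, length = 2, mean = 14/2 ≈ 7.000
Minimum mean = 2.000, attained e.g. along the cycle 2 → 2 with weight 2 and length 1. So λ(A) = 2/1 = 2.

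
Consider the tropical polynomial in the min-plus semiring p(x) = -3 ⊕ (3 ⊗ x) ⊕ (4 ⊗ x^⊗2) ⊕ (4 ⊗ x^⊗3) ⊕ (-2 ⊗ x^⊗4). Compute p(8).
p(8) = -3

A tropical monomial a ⊗ x^⊗i evaluates to a + i · x. Evaluating each term at x = 8:
  Term 0 contributes -3 + 0 · 8 = -3
  Term 1 contributes 3 + 1 · 8 = 11
  Term 2 contributes 4 + 2 · 8 = 20
  Term 3 contributes 4 + 3 · 8 = 28
  Term 4 contributes -2 + 4 · 8 = 30
p(8) = ⊕ of these = min[-3, 11, 20, 28, 30] = -3.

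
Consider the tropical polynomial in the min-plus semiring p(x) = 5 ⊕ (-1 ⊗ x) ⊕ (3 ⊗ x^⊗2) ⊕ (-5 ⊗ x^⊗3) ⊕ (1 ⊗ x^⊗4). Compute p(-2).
p(-2) = -11

A tropical monomial a ⊗ x^⊗i evaluates to a + i · x. Evaluating each term at x = -2:
  Term 0 contributes 5 + 0 · -2 = 5
  Term 1 contributes -1 + 1 · -2 = -3
  Term 2 contributes 3 + 2 · -2 = -1
  Term 3 contributes -5 + 3 · -2 = -11
  Term 4 contributes 1 + 4 · -2 = -7
p(-2) = ⊕ of these = min[5, -3, -1, -11, -7] = -11.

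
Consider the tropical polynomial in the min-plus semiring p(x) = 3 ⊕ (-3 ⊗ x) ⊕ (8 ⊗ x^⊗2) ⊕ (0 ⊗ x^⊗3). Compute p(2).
p(2) = -1

A tropical monomial a ⊗ x^⊗i evaluates to a + i · x. Evaluating each term at x = 2:
  Term 0 contributes 3 + 0 · 2 = 3
  Term 1 contributes -3 + 1 · 2 = -1
  Term 2 contributes 8 + 2 · 2 = 12
  Term 3 contributes 0 + 3 · 2 = 6
p(2) = ⊕ of these = min[3, -1, 12, 6] = -1.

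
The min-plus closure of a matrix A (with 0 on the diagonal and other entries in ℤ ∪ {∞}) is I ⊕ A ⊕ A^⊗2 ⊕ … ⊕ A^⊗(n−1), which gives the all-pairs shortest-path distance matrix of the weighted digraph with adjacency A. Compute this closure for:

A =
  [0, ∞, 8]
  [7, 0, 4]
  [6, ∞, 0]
Closure =
  [0, ∞, 8]
  [7, 0, 4]
  [6, ∞, 0]

This is the Floyd-Warshall all-pairs shortest-path computation. For each intermediate vertex k = 0, 1, …, 2, update dist[i][j] ← min(dist[i][j], dist[i][k] + dist[k][j]). The final matrix gives, for each (i, j), the minimum total weight of any directed path from i to j (possibly empty when i = j).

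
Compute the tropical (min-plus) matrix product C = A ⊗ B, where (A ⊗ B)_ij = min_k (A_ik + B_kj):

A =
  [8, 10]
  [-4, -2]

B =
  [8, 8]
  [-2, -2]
A ⊗ B =
  [8, 8]
  [-4, -4]

Apply the min-plus product entry-by-entry:
  C[0][0] = min over k of (A[0][0] + B[0][0] = 8 + 8 = 16, A[0][1] + B[1][0] = 10 + -2 = 8) = 8 (attained at k = 1)
  C[0][1] = min over k of (A[0][0] + B[0][1] = 8 + 8 = 16, A[0][1] + B[1][1] = 10 + -2 = 8) = 8 (attained at k = 1)
  C[1][0] = min over k of (A[1][0] + B[0][0] = -4 + 8 = 4, A[1][1] + B[1][0] = -2 + -2 = -4) = -4 (attained at k = 1)
  C[1][1] = min over k of (A[1][0] + B[0][1] = -4 + 8 = 4, A[1][1] + B[1][1] = -2 + -2 = -4) = -4 (attained at k = 1)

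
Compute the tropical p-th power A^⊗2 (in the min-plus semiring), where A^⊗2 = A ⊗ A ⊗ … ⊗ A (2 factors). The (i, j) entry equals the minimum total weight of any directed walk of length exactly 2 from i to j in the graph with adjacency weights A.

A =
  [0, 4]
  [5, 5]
A^⊗2 =
  [0, 4]
  [5, 9]

Each entry (A^⊗2)_ij equals the minimum over all length-2 walks i = v_0 → v_1 → … → v_2 = j of Σ_t A[v_t][v_{t+1}]. For example, for (i, j) = (0, 1) we minimise over 2 possible intermediate vertex sequences; the minimum is 4, attained along the walk 0 → 0 → 1.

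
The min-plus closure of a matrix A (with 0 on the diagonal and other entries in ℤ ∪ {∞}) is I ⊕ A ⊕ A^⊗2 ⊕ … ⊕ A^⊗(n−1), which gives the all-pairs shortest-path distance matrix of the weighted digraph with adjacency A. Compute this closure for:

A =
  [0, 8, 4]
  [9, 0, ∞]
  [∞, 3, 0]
Closure =
  [0, 7, 4]
  [9, 0, 13]
  [12, 3, 0]

This is the Floyd-Warshall all-pairs shortest-path computation. For each intermediate vertex k = 0, 1, …, 2, update dist[i][j] ← min(dist[i][j], dist[i][k] + dist[k][j]). The final matrix gives, for each (i, j), the minimum total weight of any directed path from i to j (possibly empty when i = j).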